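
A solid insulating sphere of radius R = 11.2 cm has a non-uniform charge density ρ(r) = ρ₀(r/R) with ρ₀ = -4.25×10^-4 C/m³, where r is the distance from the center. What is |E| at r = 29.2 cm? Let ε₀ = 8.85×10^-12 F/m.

1.98×10^5 V/m

Take a concentric spherical Gaussian surface of radius r = 29.2 cm (r > R, all charge enclosed).
Q_enc = 4π ∫₀^R ρ₀(r'/R)^1 r'² dr' = 4πρ₀R³/4 = -1.876×10^-6 C.
By Gauss's law, ∮E·dA = E·4πr² = Q_enc/ε₀.
E = |Q_enc|/(4πε₀r²) = (1.876e-6)/(4π·8.85×10^-12·(0.292)²) = 1.98×10^5 N/C.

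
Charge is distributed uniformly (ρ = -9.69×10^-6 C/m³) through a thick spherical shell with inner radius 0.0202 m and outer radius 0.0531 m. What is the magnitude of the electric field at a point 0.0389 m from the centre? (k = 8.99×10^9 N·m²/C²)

|E| ≈ 1.22×10^4 N/C

Symmetry ⇒ E = E(r) r̂. Gaussian sphere of radius r = 0.0389 m (within the shell material, 0.0202 m < r < 0.0531 m).
Only the shell between 0.0202 m and r is enclosed: Q_enc = ρ·(4π/3)(r³ − a³) = (-9.69×10^-6)·(4π/3)·((0.0389)³ − (0.0202)³) = -2.055e-9 C.
By Gauss's law, ∮E·dA = E·4πr² = Q_enc/ε₀.
E = k|Q_enc|/r² = (8.99×10^9)(2.055×10^-9)/(0.0389)² = 1.22×10^4 N/C.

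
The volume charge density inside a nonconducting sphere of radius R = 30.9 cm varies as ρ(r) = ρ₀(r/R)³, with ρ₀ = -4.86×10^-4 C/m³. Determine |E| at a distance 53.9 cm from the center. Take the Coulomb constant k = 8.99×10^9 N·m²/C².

E = 9.29×10^5 V/m

Take a concentric spherical Gaussian surface of radius r = 53.9 cm (r > R, all charge enclosed).
Q_enc = 4π ∫₀^R ρ₀(r'/R)^3 r'² dr' = 4πρ₀R³/6 = -3.003×10^-5 C.
By Gauss's law, ∮E·dA = E·4πr² = Q_enc/ε₀.
E = k|Q_enc|/r² = (8.99×10^9)(3.003×10^-5)/(0.539)² = 9.29×10^5 N/C.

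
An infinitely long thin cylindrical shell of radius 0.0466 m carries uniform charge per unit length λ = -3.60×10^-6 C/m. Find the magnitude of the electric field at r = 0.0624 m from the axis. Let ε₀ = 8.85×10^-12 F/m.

|E| ≈ 1.04e6 V/m

Take a coaxial cylindrical Gaussian surface of radius r = 0.0624 m and length L (r > 0.0466 m).
The full line charge is enclosed: λ_enc = -3.60e-6 C/m.
By Gauss's law (flux through the curved wall only), E·2πrL = λ_enc L/ε₀.
E = |λ_enc|/(2πε₀r) = (3.60e-6)/(2π·8.85×10^-12·0.0624) = 1.04×10^6 N/C.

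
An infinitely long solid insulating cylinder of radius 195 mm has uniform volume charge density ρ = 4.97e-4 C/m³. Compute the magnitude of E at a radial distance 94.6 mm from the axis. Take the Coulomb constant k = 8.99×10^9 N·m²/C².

E ≈ 2.66×10^6 V/m

Take a coaxial cylindrical Gaussian surface of radius r = 94.6 mm and length L (r < R).
Charge inside radius r per length L is ρ·πr²·L, so λ_enc = ρπr² = 1.397×10^-5 C/m.
Since E is radial and uniform over the curved surface, Φ = E·2πrL = Q_enc/ε₀ = λ_enc L/ε₀.
E = 2k|λ_enc|/r = 2(8.99×10^9)(1.397×10^-5)/(0.0946) = 2.66e6 N/C.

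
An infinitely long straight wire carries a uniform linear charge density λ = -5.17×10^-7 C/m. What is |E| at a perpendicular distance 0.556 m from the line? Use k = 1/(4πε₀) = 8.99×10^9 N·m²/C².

Take a coaxial cylindrical Gaussian surface of radius r = 0.556 m and length L.
Q_enc = λL, so λ_enc = -5.17×10^-7 C/m.
By Gauss's law (flux through the curved wall only), E·2πrL = λ_enc L/ε₀.
E = 2k|λ_enc|/r = 2(8.99×10^9)(5.17×10^-7)/(0.556) = 1.67e4 N/C.

|E| = 1.67×10^4 V/m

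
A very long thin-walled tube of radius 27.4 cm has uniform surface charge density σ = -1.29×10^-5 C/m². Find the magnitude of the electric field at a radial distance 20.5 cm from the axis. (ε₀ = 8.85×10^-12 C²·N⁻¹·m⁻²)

E = 0

Coaxial Gaussian cylinder, radius r = 20.5 cm, length L (r < 27.4 cm, inside the shell).
All the surface charge lies outside this cylinder: Q_enc = 0, hence E = 0.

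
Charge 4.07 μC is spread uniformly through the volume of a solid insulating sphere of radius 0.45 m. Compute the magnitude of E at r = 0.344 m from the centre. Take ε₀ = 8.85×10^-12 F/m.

By spherical symmetry E is radial; choose a Gaussian sphere of radius r = 0.344 m (r < R).
For a uniform sphere the enclosed fraction is (r/R)³, so Q_enc = (4.07 μC)(0.344/0.45)³ = 1.818×10^-6 C.
By Gauss's law, ∮E·dA = E·4πr² = Q_enc/ε₀.
E = |Q_enc|/(4πε₀r²) = (1.818e-6)/(4π·8.85×10^-12·(0.344)²) = 1.38×10^5 N/C.

|E| ≈ 1.38×10^5 V/m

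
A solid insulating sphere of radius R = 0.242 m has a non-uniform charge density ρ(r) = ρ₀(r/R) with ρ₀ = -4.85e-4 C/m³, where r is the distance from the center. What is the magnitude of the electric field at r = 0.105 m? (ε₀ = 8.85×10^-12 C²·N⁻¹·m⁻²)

Take a concentric spherical Gaussian surface of radius r = 0.105 m (r < R).
Q_enc = ∫₀^r ρ(r')·4πr'² dr' = (4πρ₀/R) ∫₀^r r'^3 dr' = 4πρ₀ r^4/(4·R) = -7.653e-7 C.
Since E is radial and uniform over the Gaussian sphere, Φ = E·4πr² = Q_enc/ε₀.
E = |Q_enc|/(4πε₀r²) = (7.653×10^-7)/(4π·8.85×10^-12·(0.105)²) = 6.24e5 N/C.

E ≈ 6.24×10^5 N/C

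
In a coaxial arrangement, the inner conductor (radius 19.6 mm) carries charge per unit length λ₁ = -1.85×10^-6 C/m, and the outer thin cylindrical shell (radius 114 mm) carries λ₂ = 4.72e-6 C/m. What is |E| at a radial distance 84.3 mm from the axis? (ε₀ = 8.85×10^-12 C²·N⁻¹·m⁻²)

Coaxial Gaussian cylinder, radius r = 84.3 mm, length L (between the conductors, 19.6 mm < r < 114 mm).
The shell at 114 mm lies outside the Gaussian surface, so λ_enc = λ₁ = -1.85×10^-6 C/m.
By Gauss's law (flux through the curved wall only), E·2πrL = λ_enc L/ε₀.
E = |λ_enc|/(2πε₀r) = (1.85e-6)/(2π·8.85×10^-12·0.0843) = 3.95×10^5 N/C.

E ≈ 3.95e5 N/C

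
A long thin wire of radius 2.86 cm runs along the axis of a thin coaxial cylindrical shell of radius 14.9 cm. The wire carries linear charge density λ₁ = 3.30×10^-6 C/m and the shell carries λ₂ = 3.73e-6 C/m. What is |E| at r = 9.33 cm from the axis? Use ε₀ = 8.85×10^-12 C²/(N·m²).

|E| ≈ 6.36×10^5 N/C

Choose a coaxial cylinder of radius r = 9.33 cm (arbitrary length L) as the Gaussian surface (between the conductors, 2.86 cm < r < 14.9 cm).
Only the inner wire is enclosed; the outer shell contributes nothing inside itself. λ_enc = λ₁ = 3.30×10^-6 C/m.
By Gauss's law (flux through the curved wall only), E·2πrL = λ_enc L/ε₀.
E = |λ_enc|/(2πε₀r) = (3.30×10^-6)/(2π·8.85×10^-12·0.0933) = 6.36×10^5 N/C.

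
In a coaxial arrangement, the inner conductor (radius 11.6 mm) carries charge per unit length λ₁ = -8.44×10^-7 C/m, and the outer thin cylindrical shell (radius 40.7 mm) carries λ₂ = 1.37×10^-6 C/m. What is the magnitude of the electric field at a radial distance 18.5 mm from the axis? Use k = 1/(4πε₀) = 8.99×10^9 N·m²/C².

|E| = 8.20e5 N/C

Coaxial Gaussian cylinder, radius r = 18.5 mm, length L (between the conductors, 11.6 mm < r < 40.7 mm).
Only the inner wire is enclosed; the outer shell contributes nothing inside itself. λ_enc = λ₁ = -8.44×10^-7 C/m.
By Gauss's law (flux through the curved wall only), E·2πrL = λ_enc L/ε₀.
E = 2k|λ_enc|/r = 2(8.99×10^9)(8.44×10^-7)/(0.0185) = 8.20×10^5 N/C.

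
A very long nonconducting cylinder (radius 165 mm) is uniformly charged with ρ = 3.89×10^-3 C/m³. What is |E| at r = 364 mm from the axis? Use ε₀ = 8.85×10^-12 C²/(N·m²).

Coaxial Gaussian cylinder, radius r = 364 mm, length L (r > 165 mm, full cross-section enclosed).
λ_enc = ρ·πR² = (3.89×10^-3)π(0.165)² = 3.327×10^-4 C/m.
Applying ∮E·dA = Q_enc/ε₀ with the end caps contributing no flux:
E = |λ_enc|/(2πε₀r) = (3.327×10^-4)/(2π·8.85×10^-12·0.364) = 1.64e7 N/C.

1.64e7 N/C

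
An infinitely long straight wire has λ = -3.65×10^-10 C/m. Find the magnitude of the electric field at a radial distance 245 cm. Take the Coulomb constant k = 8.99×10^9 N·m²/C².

Take a coaxial cylindrical Gaussian surface of radius r = 245 cm and length L.
Q_enc = λL, so λ_enc = -3.65e-10 C/m.
Applying ∮E·dA = Q_enc/ε₀ with the end caps contributing no flux:
E = 2k|λ_enc|/r = 2(8.99×10^9)(3.65×10^-10)/(2.45) = 2.68 N/C.

E ≈ 2.68 N/C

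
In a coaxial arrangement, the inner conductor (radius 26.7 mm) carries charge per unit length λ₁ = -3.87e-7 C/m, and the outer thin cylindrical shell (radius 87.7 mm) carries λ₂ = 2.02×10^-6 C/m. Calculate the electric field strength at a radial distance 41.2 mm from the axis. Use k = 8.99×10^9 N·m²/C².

Coaxial Gaussian cylinder, radius r = 41.2 mm, length L (between the conductors, 26.7 mm < r < 87.7 mm).
The shell at 87.7 mm lies outside the Gaussian surface, so λ_enc = λ₁ = -3.87e-7 C/m.
Since E is radial and uniform over the curved surface, Φ = E·2πrL = Q_enc/ε₀ = λ_enc L/ε₀.
E = 2k|λ_enc|/r = 2(8.99×10^9)(3.87e-7)/(0.0412) = 1.69×10^5 N/C.

|E| = 1.69e5 N/C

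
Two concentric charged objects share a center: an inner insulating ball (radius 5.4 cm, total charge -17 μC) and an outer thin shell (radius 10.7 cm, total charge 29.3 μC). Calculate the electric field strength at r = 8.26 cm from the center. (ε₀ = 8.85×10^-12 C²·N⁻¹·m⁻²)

|E| ≈ 2.24×10^7 N/C

Symmetry ⇒ E = E(r) r̂. Gaussian sphere of radius r = 8.26 cm (between the bodies, 5.4 cm < r < 10.7 cm).
Only the inner charge is enclosed; the outer shell contributes nothing inside itself. Q_enc = -17 μC = -1.70×10^-5 C.
Applying ∮E·dA = Q_enc/ε₀ with Φ = E(4πr²):
E = |Q_enc|/(4πε₀r²) = (1.70×10^-5)/(4π·8.85×10^-12·(0.0826)²) = 2.24e7 N/C.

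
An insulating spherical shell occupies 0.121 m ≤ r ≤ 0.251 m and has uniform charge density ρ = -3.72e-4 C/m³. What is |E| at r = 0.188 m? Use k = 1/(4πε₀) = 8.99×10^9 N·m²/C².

Use a concentric Gaussian sphere at r = 0.188 m (within the shell material, 0.121 m < r < 0.251 m).
Enclosed charge is the volume from a to r: Q_enc = (4π/3)ρ(r³ − a³) = -7.593×10^-6 C.
Since E is radial and uniform over the Gaussian sphere, Φ = E·4πr² = Q_enc/ε₀.
E = k|Q_enc|/r² = (8.99×10^9)(7.593e-6)/(0.188)² = 1.93×10^6 N/C.

|E| ≈ 1.93×10^6 V/m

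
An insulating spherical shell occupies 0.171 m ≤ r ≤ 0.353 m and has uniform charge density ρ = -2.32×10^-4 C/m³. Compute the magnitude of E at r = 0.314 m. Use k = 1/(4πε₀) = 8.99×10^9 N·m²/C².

2.30×10^6 N/C

By spherical symmetry E is radial; choose a Gaussian sphere of radius r = 0.314 m (within the shell material, 0.171 m < r < 0.353 m).
Only the shell between 0.171 m and r is enclosed: Q_enc = ρ·(4π/3)(r³ − a³) = (-2.32×10^-4)·(4π/3)·((0.314)³ − (0.171)³) = -2.523e-5 C.
Applying ∮E·dA = Q_enc/ε₀ with Φ = E(4πr²):
E = k|Q_enc|/r² = (8.99×10^9)(2.523e-5)/(0.314)² = 2.30×10^6 N/C.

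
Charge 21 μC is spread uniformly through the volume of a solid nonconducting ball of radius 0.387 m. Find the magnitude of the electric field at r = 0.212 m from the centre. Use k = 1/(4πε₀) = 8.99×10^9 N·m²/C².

|E| ≈ 6.91×10^5 V/m

Symmetry ⇒ E = E(r) r̂. Gaussian sphere of radius r = 0.212 m (r < R).
Only the charge within r is enclosed: Q_enc = Q·(r/R)³ = (21 μC)·(0.212 m/0.387 m)³ = 3.452×10^-6 C.
By Gauss's law, ∮E·dA = E·4πr² = Q_enc/ε₀.
E = k|Q_enc|/r² = (8.99×10^9)(3.452×10^-6)/(0.212)² = 6.91×10^5 N/C.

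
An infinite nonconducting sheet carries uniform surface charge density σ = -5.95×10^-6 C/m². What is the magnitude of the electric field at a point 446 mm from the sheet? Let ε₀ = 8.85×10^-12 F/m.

By planar symmetry E is perpendicular to the sheet and uniform; use a Gaussian pillbox with flat faces of area A on each side of the sheet.
Flux Φ = 2EA and Q_enc = σA, so 2EA = σA/ε₀ ⇒ E = |σ|/(2ε₀), independent of distance.
E = |σ|/(2ε₀) = (5.95×10^-6)/(2·8.85×10^-12) = 3.36×10^5 N/C.

|E| = 3.36×10^5 N/C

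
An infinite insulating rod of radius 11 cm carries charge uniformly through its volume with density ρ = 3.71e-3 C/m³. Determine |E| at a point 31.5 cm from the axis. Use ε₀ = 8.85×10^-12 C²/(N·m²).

|E| = 8.05e6 N/C

By cylindrical symmetry E is radial; use a coaxial Gaussian cylinder of radius 31.5 cm and length L (r > 11 cm, full cross-section enclosed).
λ_enc = ρ·πR² = (3.71×10^-3)π(0.11)² = 1.41×10^-4 C/m.
Since E is radial and uniform over the curved surface, Φ = E·2πrL = Q_enc/ε₀ = λ_enc L/ε₀.
E = |λ_enc|/(2πε₀r) = (1.41e-4)/(2π·8.85×10^-12·0.315) = 8.05×10^6 N/C.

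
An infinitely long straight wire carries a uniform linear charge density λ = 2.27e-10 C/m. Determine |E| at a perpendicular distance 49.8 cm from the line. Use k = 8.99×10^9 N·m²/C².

Choose a coaxial cylinder of radius r = 49.8 cm (arbitrary length L) as the Gaussian surface.
Q_enc = λL, so λ_enc = 2.27×10^-10 C/m.
By Gauss's law (flux through the curved wall only), E·2πrL = λ_enc L/ε₀.
E = 2k|λ_enc|/r = 2(8.99×10^9)(2.27e-10)/(0.498) = 8.2 N/C.

E ≈ 8.2 V/m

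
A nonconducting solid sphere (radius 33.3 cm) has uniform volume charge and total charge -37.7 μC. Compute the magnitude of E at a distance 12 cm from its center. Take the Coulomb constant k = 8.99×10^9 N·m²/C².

Take a concentric spherical Gaussian surface of radius r = 12 cm (r < R).
For a uniform sphere the enclosed fraction is (r/R)³, so Q_enc = (-37.7 μC)(0.12/0.333)³ = -1.764e-6 C.
Applying ∮E·dA = Q_enc/ε₀ with Φ = E(4πr²):
E = k|Q_enc|/r² = (8.99×10^9)(1.764×10^-6)/(0.12)² = 1.10×10^6 N/C.

E ≈ 1.10×10^6 N/C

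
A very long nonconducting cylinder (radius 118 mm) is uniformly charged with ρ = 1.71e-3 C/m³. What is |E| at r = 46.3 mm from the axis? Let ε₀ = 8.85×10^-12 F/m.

4.47e6 N/C

Coaxial Gaussian cylinder, radius r = 46.3 mm, length L (r < R).
Charge inside radius r per length L is ρ·πr²·L, so λ_enc = ρπr² = 1.152e-5 C/m.
By Gauss's law (flux through the curved wall only), E·2πrL = λ_enc L/ε₀.
E = |λ_enc|/(2πε₀r) = (1.152e-5)/(2π·8.85×10^-12·0.0463) = 4.47×10^6 N/C.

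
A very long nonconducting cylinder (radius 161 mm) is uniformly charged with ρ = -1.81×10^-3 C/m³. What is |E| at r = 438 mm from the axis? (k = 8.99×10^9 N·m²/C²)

Coaxial Gaussian cylinder, radius r = 438 mm, length L (r > 161 mm, full cross-section enclosed).
λ_enc = ρ·πR² = (-1.81×10^-3)π(0.161)² = -1.474×10^-4 C/m.
By Gauss's law (flux through the curved wall only), E·2πrL = λ_enc L/ε₀.
E = 2k|λ_enc|/r = 2(8.99×10^9)(1.474×10^-4)/(0.438) = 6.05e6 N/C.

6.05e6 N/C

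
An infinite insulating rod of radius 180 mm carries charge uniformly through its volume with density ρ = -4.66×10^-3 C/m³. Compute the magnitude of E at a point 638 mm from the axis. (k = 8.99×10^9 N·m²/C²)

Take a coaxial cylindrical Gaussian surface of radius r = 638 mm and length L (r > 180 mm, full cross-section enclosed).
λ_enc = ρ·πR² = (-4.66e-3)π(0.18)² = -4.743×10^-4 C/m.
Applying ∮E·dA = Q_enc/ε₀ with the end caps contributing no flux:
E = 2k|λ_enc|/r = 2(8.99×10^9)(4.743e-4)/(0.638) = 1.34×10^7 N/C.

E = 1.34e7 N/C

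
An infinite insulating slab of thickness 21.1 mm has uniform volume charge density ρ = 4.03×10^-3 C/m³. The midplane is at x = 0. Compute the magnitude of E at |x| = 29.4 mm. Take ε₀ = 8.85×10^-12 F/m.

|E| ≈ 4.80×10^6 N/C

The point |x| = 29.4 mm lies outside the slab (half-thickness 0.01055 m). A symmetric pillbox spanning the full slab encloses Q_enc = ρ·d·A.
Flux = 2EA ⇒ E = |ρ|d/(2ε₀), independent of distance outside.
E = (4.03e-3)(0.0211)/(2·8.85×10^-12) = 4.80×10^6 N/C.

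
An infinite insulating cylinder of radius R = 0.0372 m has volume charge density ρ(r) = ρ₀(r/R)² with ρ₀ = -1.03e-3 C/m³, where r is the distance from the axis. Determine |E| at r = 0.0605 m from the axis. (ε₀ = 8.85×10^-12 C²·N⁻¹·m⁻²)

By cylindrical symmetry E is radial; use a coaxial Gaussian cylinder of radius 0.0605 m and length L (r > R, full charge per length enclosed).
λ_enc = 2π ∫₀^R ρ₀(r'/R)^2 r' dr' = 2πρ₀R²/4 = -2.239e-6 C/m.
Gauss's law: E·2πrL = λ_enc L/ε₀.
E = |λ_enc|/(2πε₀r) = (2.239e-6)/(2π·8.85×10^-12·0.0605) = 6.66×10^5 N/C.

|E| = 6.66×10^5 V/m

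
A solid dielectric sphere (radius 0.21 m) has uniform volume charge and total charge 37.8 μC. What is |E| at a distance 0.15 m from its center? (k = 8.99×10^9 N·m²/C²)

|E| ≈ 5.50×10^6 V/m

Use a concentric Gaussian sphere at r = 0.15 m (r < R).
Only the charge within r is enclosed: Q_enc = Q·(r/R)³ = (37.8 μC)·(0.15 m/0.21 m)³ = 1.378×10^-5 C.
Since E is radial and uniform over the Gaussian sphere, Φ = E·4πr² = Q_enc/ε₀.
E = k|Q_enc|/r² = (8.99×10^9)(1.378e-5)/(0.15)² = 5.50×10^6 N/C.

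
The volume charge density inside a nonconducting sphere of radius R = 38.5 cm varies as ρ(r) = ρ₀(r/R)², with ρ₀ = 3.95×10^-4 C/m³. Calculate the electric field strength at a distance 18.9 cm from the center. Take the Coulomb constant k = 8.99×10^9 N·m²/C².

Use a concentric Gaussian sphere at r = 18.9 cm (r < R).
Q_enc = ∫₀^r ρ(r')·4πr'² dr' = (4πρ₀/R²) ∫₀^r r'^4 dr' = 4πρ₀ r^5/(5·R²) = 1.615e-6 C.
Since E is radial and uniform over the Gaussian sphere, Φ = E·4πr² = Q_enc/ε₀.
E = k|Q_enc|/r² = (8.99×10^9)(1.615e-6)/(0.189)² = 4.07e5 N/C.

E = 4.07e5 V/m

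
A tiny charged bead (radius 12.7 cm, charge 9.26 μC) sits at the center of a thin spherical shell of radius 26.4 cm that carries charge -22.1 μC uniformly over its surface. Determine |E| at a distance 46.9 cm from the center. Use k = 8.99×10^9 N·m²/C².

E = 5.25×10^5 N/C

Use a concentric Gaussian sphere at r = 46.9 cm (r > 26.4 cm, enclosing both).
Q_enc = (9.26 μC) + (-22.1 μC) = -1.284×10^-5 C.
Since E is radial and uniform over the Gaussian sphere, Φ = E·4πr² = Q_enc/ε₀.
E = k|Q_enc|/r² = (8.99×10^9)(1.284e-5)/(0.469)² = 5.25×10^5 N/C.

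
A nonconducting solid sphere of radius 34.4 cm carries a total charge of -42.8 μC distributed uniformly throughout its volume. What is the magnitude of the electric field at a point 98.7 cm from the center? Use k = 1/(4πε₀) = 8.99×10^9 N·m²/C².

Take a concentric spherical Gaussian surface of radius r = 98.7 cm (r > R, so the entire charge is enclosed).
Q_enc = -42.8 μC = -4.28×10^-5 C.
Gauss's law: E·4πr² = Q_enc/ε₀.
E = k|Q_enc|/r² = (8.99×10^9)(4.28×10^-5)/(0.987)² = 3.95×10^5 N/C.

|E| = 3.95×10^5 V/m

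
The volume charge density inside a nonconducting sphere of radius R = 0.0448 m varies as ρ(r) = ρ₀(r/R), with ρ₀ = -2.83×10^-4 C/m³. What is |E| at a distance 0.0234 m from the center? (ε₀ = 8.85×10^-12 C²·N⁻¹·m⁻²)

Symmetry ⇒ E = E(r) r̂. Gaussian sphere of radius r = 0.0234 m (r < R).
Integrate the density: Q_enc = 4π ∫₀^r ρ₀(r'/R)^1 r'² dr' = 4πρ₀ r^4/(4·R) = -5.95e-9 C.
By Gauss's law, ∮E·dA = E·4πr² = Q_enc/ε₀.
E = |Q_enc|/(4πε₀r²) = (5.95e-9)/(4π·8.85×10^-12·(0.0234)²) = 9.77×10^4 N/C.

E = 9.77e4 N/C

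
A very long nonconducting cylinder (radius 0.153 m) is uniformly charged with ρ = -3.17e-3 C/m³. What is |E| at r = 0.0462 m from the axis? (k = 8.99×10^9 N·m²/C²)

|E| = 8.27e6 V/m

By cylindrical symmetry E is radial; use a coaxial Gaussian cylinder of radius 0.0462 m and length L (r < R).
Charge inside radius r per length L is ρ·πr²·L, so λ_enc = ρπr² = -2.126e-5 C/m.
By Gauss's law (flux through the curved wall only), E·2πrL = λ_enc L/ε₀.
E = 2k|λ_enc|/r = 2(8.99×10^9)(2.126e-5)/(0.0462) = 8.27×10^6 N/C.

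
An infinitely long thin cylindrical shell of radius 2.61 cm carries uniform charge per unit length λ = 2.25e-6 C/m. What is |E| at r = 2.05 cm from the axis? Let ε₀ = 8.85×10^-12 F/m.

E = 0 (no enclosed charge)

Take a coaxial cylindrical Gaussian surface of radius r = 2.05 cm and length L (r < 2.61 cm, inside the shell).
No charge is enclosed, so Gauss's law gives E·2πrL = 0 ⇒ E = 0.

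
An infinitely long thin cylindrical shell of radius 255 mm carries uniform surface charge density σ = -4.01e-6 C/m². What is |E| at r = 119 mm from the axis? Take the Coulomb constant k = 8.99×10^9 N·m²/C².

E = 0

By cylindrical symmetry E is radial; use a coaxial Gaussian cylinder of radius 119 mm and length L (r < 255 mm, inside the shell).
All the surface charge lies outside this cylinder: Q_enc = 0, hence E = 0.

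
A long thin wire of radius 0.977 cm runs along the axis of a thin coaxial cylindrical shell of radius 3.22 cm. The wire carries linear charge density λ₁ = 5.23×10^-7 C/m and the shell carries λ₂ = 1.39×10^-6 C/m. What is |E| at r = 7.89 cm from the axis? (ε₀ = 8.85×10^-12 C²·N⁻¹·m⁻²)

Coaxial Gaussian cylinder, radius r = 7.89 cm, length L (r > 3.22 cm, enclosing both).
λ_enc = λ₁ + λ₂ = (5.23e-7) + (1.39×10^-6) = 1.913×10^-6 C/m.
Applying ∮E·dA = Q_enc/ε₀ with the end caps contributing no flux:
E = |λ_enc|/(2πε₀r) = (1.913×10^-6)/(2π·8.85×10^-12·0.0789) = 4.36×10^5 N/C.

|E| = 4.36×10^5 V/m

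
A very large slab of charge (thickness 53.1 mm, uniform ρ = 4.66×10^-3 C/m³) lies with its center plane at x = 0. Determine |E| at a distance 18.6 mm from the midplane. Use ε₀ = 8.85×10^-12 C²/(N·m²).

By symmetry E is perpendicular to the slab. A Gaussian pillbox from −18.6 mm to +18.6 mm (face area A) lies entirely within the slab.
Q_enc = ρ·(2x)·A and flux = 2EA, so 2EA = 2ρxA/ε₀ ⇒ E = |ρ|x/ε₀.
E = (4.66×10^-3)(0.0186)/(8.85×10^-12) = 9.79×10^6 N/C.

|E| ≈ 9.79e6 V/m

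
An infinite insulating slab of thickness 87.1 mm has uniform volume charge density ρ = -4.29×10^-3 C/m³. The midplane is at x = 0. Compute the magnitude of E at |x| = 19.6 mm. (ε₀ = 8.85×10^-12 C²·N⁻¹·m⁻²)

E = 9.50×10^6 N/C

By symmetry E is perpendicular to the slab. A Gaussian pillbox from −19.6 mm to +19.6 mm (face area A) lies entirely within the slab.
Q_enc = ρ·(2x)·A and flux = 2EA, so 2EA = 2ρxA/ε₀ ⇒ E = |ρ|x/ε₀.
E = (4.29×10^-3)(0.0196)/(8.85×10^-12) = 9.50×10^6 N/C.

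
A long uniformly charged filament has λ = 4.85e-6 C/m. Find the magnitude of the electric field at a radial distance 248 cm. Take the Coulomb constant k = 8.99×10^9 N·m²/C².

Choose a coaxial cylinder of radius r = 248 cm (arbitrary length L) as the Gaussian surface.
Q_enc = λL, so λ_enc = 4.85×10^-6 C/m.
By Gauss's law (flux through the curved wall only), E·2πrL = λ_enc L/ε₀.
E = 2k|λ_enc|/r = 2(8.99×10^9)(4.85×10^-6)/(2.48) = 3.52×10^4 N/C.

|E| ≈ 3.52×10^4 N/C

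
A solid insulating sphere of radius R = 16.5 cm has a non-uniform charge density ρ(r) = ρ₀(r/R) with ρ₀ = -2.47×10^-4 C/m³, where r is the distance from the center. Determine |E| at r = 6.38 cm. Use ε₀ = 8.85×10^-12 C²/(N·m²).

Use a concentric Gaussian sphere at r = 6.38 cm (r < R).
Q_enc = ∫₀^r ρ(r')·4πr'² dr' = (4πρ₀/R) ∫₀^r r'^3 dr' = 4πρ₀ r^4/(4·R) = -7.792×10^-8 C.
Gauss's law: E·4πr² = Q_enc/ε₀.
E = |Q_enc|/(4πε₀r²) = (7.792e-8)/(4π·8.85×10^-12·(0.0638)²) = 1.72×10^5 N/C.

1.72e5 N/C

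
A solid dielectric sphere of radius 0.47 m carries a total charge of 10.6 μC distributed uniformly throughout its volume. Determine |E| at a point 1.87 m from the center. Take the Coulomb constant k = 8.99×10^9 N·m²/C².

|E| ≈ 2.73e4 N/C

By spherical symmetry E is radial; choose a Gaussian sphere of radius r = 1.87 m (r > R, so the entire charge is enclosed).
Q_enc = 10.6 μC = 1.06×10^-5 C.
By Gauss's law, ∮E·dA = E·4πr² = Q_enc/ε₀.
E = k|Q_enc|/r² = (8.99×10^9)(1.06×10^-5)/(1.87)² = 2.73e4 N/C.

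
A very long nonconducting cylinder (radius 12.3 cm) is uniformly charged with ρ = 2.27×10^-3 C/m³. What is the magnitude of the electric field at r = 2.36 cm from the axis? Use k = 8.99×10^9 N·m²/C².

Choose a coaxial cylinder of radius r = 2.36 cm (arbitrary length L) as the Gaussian surface (r < R).
Charge inside radius r per length L is ρ·πr²·L, so λ_enc = ρπr² = 3.972e-6 C/m.
Gauss's law: E·2πrL = λ_enc L/ε₀.
E = 2k|λ_enc|/r = 2(8.99×10^9)(3.972×10^-6)/(0.0236) = 3.03×10^6 N/C.

3.03e6 V/m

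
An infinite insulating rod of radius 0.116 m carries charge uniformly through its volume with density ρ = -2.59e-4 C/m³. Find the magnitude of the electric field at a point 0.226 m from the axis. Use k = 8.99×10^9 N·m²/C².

Take a coaxial cylindrical Gaussian surface of radius r = 0.226 m and length L (r > 0.116 m, full cross-section enclosed).
λ_enc = ρ·πR² = (-2.59×10^-4)π(0.116)² = -1.095e-5 C/m.
Since E is radial and uniform over the curved surface, Φ = E·2πrL = Q_enc/ε₀ = λ_enc L/ε₀.
E = 2k|λ_enc|/r = 2(8.99×10^9)(1.095e-5)/(0.226) = 8.71e5 N/C.

|E| = 8.71e5 V/m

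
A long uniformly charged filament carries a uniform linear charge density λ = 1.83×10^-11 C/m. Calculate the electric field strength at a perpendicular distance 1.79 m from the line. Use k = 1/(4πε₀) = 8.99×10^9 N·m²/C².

|E| ≈ 0.184 N/C

Coaxial Gaussian cylinder, radius r = 1.79 m, length L.
Q_enc = λL, so λ_enc = 1.83×10^-11 C/m.
Gauss's law: E·2πrL = λ_enc L/ε₀.
E = 2k|λ_enc|/r = 2(8.99×10^9)(1.83×10^-11)/(1.79) = 0.184 N/C.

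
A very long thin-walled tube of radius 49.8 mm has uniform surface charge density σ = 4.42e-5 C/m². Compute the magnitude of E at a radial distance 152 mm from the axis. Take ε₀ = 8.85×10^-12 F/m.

E = 1.64×10^6 V/m

Choose a coaxial cylinder of radius r = 152 mm (arbitrary length L) as the Gaussian surface (r > 49.8 mm).
The whole shell is enclosed: λ_enc = σ·2πR = (4.42×10^-5)·2π·(0.0498) = 1.383×10^-5 C/m.
Since E is radial and uniform over the curved surface, Φ = E·2πrL = Q_enc/ε₀ = λ_enc L/ε₀.
E = |λ_enc|/(2πε₀r) = (1.383e-5)/(2π·8.85×10^-12·0.152) = 1.64×10^6 N/C.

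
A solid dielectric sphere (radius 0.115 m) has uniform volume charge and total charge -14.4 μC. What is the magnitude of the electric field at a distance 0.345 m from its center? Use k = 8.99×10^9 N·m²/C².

Take a concentric spherical Gaussian surface of radius r = 0.345 m (r > R, so the entire charge is enclosed).
Q_enc = -14.4 μC = -1.44×10^-5 C.
Applying ∮E·dA = Q_enc/ε₀ with Φ = E(4πr²):
E = k|Q_enc|/r² = (8.99×10^9)(1.44e-5)/(0.345)² = 1.09×10^6 N/C.

|E| = 1.09e6 N/C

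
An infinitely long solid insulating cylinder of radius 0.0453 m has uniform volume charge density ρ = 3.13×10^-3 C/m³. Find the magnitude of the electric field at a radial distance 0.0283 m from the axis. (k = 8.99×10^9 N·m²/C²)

By cylindrical symmetry E is radial; use a coaxial Gaussian cylinder of radius 0.0283 m and length L (r < R).
Enclosed charge per unit length: λ_enc = ρ·πr² = (3.13×10^-3)π(0.0283)² = 7.875e-6 C/m.
By Gauss's law (flux through the curved wall only), E·2πrL = λ_enc L/ε₀.
E = 2k|λ_enc|/r = 2(8.99×10^9)(7.875e-6)/(0.0283) = 5.00×10^6 N/C.

5.00×10^6 N/C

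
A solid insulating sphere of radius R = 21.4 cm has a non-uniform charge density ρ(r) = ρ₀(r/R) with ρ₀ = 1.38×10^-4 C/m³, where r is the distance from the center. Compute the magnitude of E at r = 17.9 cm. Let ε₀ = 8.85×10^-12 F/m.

|E| ≈ 5.84e5 V/m

By spherical symmetry E is radial; choose a Gaussian sphere of radius r = 17.9 cm (r < R).
Q_enc = ∫₀^r ρ(r')·4πr'² dr' = (4πρ₀/R) ∫₀^r r'^3 dr' = 4πρ₀ r^4/(4·R) = 2.08e-6 C.
By Gauss's law, ∮E·dA = E·4πr² = Q_enc/ε₀.
E = |Q_enc|/(4πε₀r²) = (2.08e-6)/(4π·8.85×10^-12·(0.179)²) = 5.84e5 N/C.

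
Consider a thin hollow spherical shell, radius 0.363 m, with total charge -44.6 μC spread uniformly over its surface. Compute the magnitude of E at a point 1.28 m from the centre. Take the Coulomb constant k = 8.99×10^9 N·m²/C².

E ≈ 2.45×10^5 N/C

Symmetry ⇒ E = E(r) r̂. Gaussian sphere of radius r = 1.28 m (r > 0.363 m).
The entire shell is enclosed: Q_enc = -4.46e-5 C.
Since E is radial and uniform over the Gaussian sphere, Φ = E·4πr² = Q_enc/ε₀.
E = k|Q_enc|/r² = (8.99×10^9)(4.46e-5)/(1.28)² = 2.45×10^5 N/C.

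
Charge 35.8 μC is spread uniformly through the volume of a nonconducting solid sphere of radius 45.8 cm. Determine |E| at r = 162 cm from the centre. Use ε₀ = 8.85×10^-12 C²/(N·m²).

E = 1.23e5 N/C

By spherical symmetry E is radial; choose a Gaussian sphere of radius r = 162 cm (r > R, so the entire charge is enclosed).
Q_enc = 35.8 μC = 3.58e-5 C.
Applying ∮E·dA = Q_enc/ε₀ with Φ = E(4πr²):
E = |Q_enc|/(4πε₀r²) = (3.58×10^-5)/(4π·8.85×10^-12·(1.62)²) = 1.23e5 N/C.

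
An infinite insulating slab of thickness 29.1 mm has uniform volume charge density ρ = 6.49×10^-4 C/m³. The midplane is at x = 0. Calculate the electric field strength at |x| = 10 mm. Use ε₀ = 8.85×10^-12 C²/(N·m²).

By symmetry E is perpendicular to the slab. A Gaussian pillbox from −10 mm to +10 mm (face area A) lies entirely within the slab.
Q_enc = ρ·(2x)·A and flux = 2EA, so 2EA = 2ρxA/ε₀ ⇒ E = |ρ|x/ε₀.
E = (6.49×10^-4)(0.01)/(8.85×10^-12) = 7.33×10^5 N/C.

E ≈ 7.33×10^5 N/C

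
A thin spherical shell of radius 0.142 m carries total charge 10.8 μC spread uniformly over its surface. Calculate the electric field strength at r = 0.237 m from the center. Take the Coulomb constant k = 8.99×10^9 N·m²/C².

Symmetry ⇒ E = E(r) r̂. Gaussian sphere of radius r = 0.237 m (r > 0.142 m).
The entire shell is enclosed: Q_enc = 1.08e-5 C.
Since E is radial and uniform over the Gaussian sphere, Φ = E·4πr² = Q_enc/ε₀.
E = k|Q_enc|/r² = (8.99×10^9)(1.08e-5)/(0.237)² = 1.73×10^6 N/C.

|E| ≈ 1.73×10^6 N/C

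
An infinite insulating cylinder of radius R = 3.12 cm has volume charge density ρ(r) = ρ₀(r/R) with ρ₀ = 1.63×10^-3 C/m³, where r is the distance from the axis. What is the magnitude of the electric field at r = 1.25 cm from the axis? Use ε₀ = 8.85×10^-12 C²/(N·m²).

|E| = 3.07×10^5 N/C

Take a coaxial cylindrical Gaussian surface of radius r = 1.25 cm and length L (r < R).
Integrating ρ over the cross-section to radius r: λ_enc = (2πρ₀/R) ∫₀^r r'^2 dr' = 2πρ₀ r^3/(3·R) = 2.137e-7 C/m.
Gauss's law: E·2πrL = λ_enc L/ε₀.
E = |λ_enc|/(2πε₀r) = (2.137×10^-7)/(2π·8.85×10^-12·0.0125) = 3.07e5 N/C.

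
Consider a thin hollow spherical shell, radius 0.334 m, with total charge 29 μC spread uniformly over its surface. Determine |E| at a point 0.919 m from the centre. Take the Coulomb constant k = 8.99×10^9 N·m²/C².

|E| = 3.09×10^5 V/m

Use a concentric Gaussian sphere at r = 0.919 m (r > 0.334 m).
The entire shell is enclosed: Q_enc = 2.90×10^-5 C.
Gauss's law: E·4πr² = Q_enc/ε₀.
E = k|Q_enc|/r² = (8.99×10^9)(2.90×10^-5)/(0.919)² = 3.09e5 N/C.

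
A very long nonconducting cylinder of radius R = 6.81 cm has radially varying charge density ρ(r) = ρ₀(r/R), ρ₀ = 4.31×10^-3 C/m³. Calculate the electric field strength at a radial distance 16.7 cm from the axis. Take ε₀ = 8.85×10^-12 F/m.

E = 4.51×10^6 V/m

Take a coaxial cylindrical Gaussian surface of radius r = 16.7 cm and length L (r > R, full charge per length enclosed).
λ_enc = 2π ∫₀^R ρ₀(r'/R)^1 r' dr' = 2πρ₀R²/3 = 4.186×10^-5 C/m.
Applying ∮E·dA = Q_enc/ε₀ with the end caps contributing no flux:
E = |λ_enc|/(2πε₀r) = (4.186×10^-5)/(2π·8.85×10^-12·0.167) = 4.51×10^6 N/C.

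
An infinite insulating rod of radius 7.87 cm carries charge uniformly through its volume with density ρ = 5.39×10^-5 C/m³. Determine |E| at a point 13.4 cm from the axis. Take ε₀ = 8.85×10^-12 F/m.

|E| = 1.41e5 N/C

Coaxial Gaussian cylinder, radius r = 13.4 cm, length L (r > 7.87 cm, full cross-section enclosed).
λ_enc = ρ·πR² = (5.39×10^-5)π(0.0787)² = 1.049e-6 C/m.
Since E is radial and uniform over the curved surface, Φ = E·2πrL = Q_enc/ε₀ = λ_enc L/ε₀.
E = |λ_enc|/(2πε₀r) = (1.049×10^-6)/(2π·8.85×10^-12·0.134) = 1.41×10^5 N/C.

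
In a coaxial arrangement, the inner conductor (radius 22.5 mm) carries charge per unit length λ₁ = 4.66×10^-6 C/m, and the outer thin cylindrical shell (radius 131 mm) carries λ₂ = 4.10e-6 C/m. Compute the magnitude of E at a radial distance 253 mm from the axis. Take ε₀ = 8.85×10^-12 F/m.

6.23×10^5 V/m

Choose a coaxial cylinder of radius r = 253 mm (arbitrary length L) as the Gaussian surface (r > 131 mm, enclosing both).
λ_enc = λ₁ + λ₂ = (4.66e-6) + (4.10e-6) = 8.76e-6 C/m.
Applying ∮E·dA = Q_enc/ε₀ with the end caps contributing no flux:
E = |λ_enc|/(2πε₀r) = (8.76e-6)/(2π·8.85×10^-12·0.253) = 6.23e5 N/C.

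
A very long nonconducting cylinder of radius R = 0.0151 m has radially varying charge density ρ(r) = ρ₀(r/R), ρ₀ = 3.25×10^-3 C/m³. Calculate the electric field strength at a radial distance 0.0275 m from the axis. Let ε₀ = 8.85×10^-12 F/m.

E = 1.01e6 N/C

Take a coaxial cylindrical Gaussian surface of radius r = 0.0275 m and length L (r > R, full charge per length enclosed).
λ_enc = 2π ∫₀^R ρ₀(r'/R)^1 r' dr' = 2πρ₀R²/3 = 1.552×10^-6 C/m.
Applying ∮E·dA = Q_enc/ε₀ with the end caps contributing no flux:
E = |λ_enc|/(2πε₀r) = (1.552e-6)/(2π·8.85×10^-12·0.0275) = 1.01×10^6 N/C.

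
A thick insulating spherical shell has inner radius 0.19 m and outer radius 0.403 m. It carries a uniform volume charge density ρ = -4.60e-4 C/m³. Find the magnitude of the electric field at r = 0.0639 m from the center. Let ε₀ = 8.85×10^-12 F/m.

Use a concentric Gaussian sphere at r = 0.0639 m (r < 0.19 m, inside the empty cavity).
No charge is enclosed, so by Gauss's law E·4πr² = 0 ⇒ E = 0.

|E| = 0 N/C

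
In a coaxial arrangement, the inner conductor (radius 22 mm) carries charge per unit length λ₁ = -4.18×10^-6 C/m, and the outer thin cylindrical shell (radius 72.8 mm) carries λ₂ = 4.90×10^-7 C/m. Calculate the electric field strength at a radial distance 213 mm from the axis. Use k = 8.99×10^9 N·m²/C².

By cylindrical symmetry E is radial; use a coaxial Gaussian cylinder of radius 213 mm and length L (r > 72.8 mm, enclosing both).
λ_enc = λ₁ + λ₂ = (-4.18×10^-6) + (4.90×10^-7) = -3.69e-6 C/m.
By Gauss's law (flux through the curved wall only), E·2πrL = λ_enc L/ε₀.
E = 2k|λ_enc|/r = 2(8.99×10^9)(3.69e-6)/(0.213) = 3.11×10^5 N/C.

E = 3.11e5 V/m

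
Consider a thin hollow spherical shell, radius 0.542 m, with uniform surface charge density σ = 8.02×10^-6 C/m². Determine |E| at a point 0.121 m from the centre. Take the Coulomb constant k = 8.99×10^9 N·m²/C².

Symmetry ⇒ E = E(r) r̂. Gaussian sphere of radius r = 0.121 m (inside the shell, r < 0.542 m).
No charge lies within this surface, so Q_enc = 0 and Gauss's law gives E·4πr² = 0 ⇒ E = 0.

E = 0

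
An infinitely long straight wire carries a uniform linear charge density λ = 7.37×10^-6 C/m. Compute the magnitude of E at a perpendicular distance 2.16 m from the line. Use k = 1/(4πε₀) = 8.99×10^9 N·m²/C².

|E| = 6.13×10^4 N/C

Coaxial Gaussian cylinder, radius r = 2.16 m, length L.
Q_enc = λL, so λ_enc = 7.37×10^-6 C/m.
Applying ∮E·dA = Q_enc/ε₀ with the end caps contributing no flux:
E = 2k|λ_enc|/r = 2(8.99×10^9)(7.37e-6)/(2.16) = 6.13×10^4 N/C.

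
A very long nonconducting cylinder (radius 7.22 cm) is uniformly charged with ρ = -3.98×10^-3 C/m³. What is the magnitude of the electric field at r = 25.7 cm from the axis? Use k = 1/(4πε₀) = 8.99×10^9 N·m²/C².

|E| = 4.56×10^6 N/C

Take a coaxial cylindrical Gaussian surface of radius r = 25.7 cm and length L (r > 7.22 cm, full cross-section enclosed).
λ_enc = ρ·πR² = (-3.98e-3)π(0.0722)² = -6.518e-5 C/m.
Since E is radial and uniform over the curved surface, Φ = E·2πrL = Q_enc/ε₀ = λ_enc L/ε₀.
E = 2k|λ_enc|/r = 2(8.99×10^9)(6.518e-5)/(0.257) = 4.56×10^6 N/C.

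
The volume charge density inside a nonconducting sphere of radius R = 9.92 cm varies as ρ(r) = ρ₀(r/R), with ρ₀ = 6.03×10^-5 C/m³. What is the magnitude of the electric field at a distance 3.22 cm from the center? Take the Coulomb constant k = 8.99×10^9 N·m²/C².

E = 1.78×10^4 V/m

By spherical symmetry E is radial; choose a Gaussian sphere of radius r = 3.22 cm (r < R).
Q_enc = ∫₀^r ρ(r')·4πr'² dr' = (4πρ₀/R) ∫₀^r r'^3 dr' = 4πρ₀ r^4/(4·R) = 2.053e-9 C.
Applying ∮E·dA = Q_enc/ε₀ with Φ = E(4πr²):
E = k|Q_enc|/r² = (8.99×10^9)(2.053e-9)/(0.0322)² = 1.78×10^4 N/C.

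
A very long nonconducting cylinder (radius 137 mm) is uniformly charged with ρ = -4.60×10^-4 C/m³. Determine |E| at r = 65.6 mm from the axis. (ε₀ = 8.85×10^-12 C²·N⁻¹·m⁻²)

1.70×10^6 N/C

Choose a coaxial cylinder of radius r = 65.6 mm (arbitrary length L) as the Gaussian surface (r < R).
Charge inside radius r per length L is ρ·πr²·L, so λ_enc = ρπr² = -6.219×10^-6 C/m.
Gauss's law: E·2πrL = λ_enc L/ε₀.
E = |λ_enc|/(2πε₀r) = (6.219×10^-6)/(2π·8.85×10^-12·0.0656) = 1.70×10^6 N/C.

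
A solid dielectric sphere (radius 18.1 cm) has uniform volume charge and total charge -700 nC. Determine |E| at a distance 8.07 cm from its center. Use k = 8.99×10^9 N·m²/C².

|E| ≈ 8.56e4 V/m

Use a concentric Gaussian sphere at r = 8.07 cm (r < R).
Only the charge within r is enclosed: Q_enc = Q·(r/R)³ = (-700 nC)·(8.07 cm/18.1 cm)³ = -6.204×10^-8 C.
Gauss's law: E·4πr² = Q_enc/ε₀.
E = k|Q_enc|/r² = (8.99×10^9)(6.204e-8)/(0.0807)² = 8.56e4 N/C.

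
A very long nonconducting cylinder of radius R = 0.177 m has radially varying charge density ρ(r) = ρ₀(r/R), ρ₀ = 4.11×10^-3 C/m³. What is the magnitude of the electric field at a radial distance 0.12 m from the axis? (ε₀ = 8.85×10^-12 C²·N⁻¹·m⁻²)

|E| ≈ 1.26e7 N/C

Coaxial Gaussian cylinder, radius r = 0.12 m, length L (r < R).
λ_enc = ∫₀^r ρ(r')·2πr' dr' = (2πρ₀/R)·r^3/3 = 8.404×10^-5 C/m.
Since E is radial and uniform over the curved surface, Φ = E·2πrL = Q_enc/ε₀ = λ_enc L/ε₀.
E = |λ_enc|/(2πε₀r) = (8.404e-5)/(2π·8.85×10^-12·0.12) = 1.26e7 N/C.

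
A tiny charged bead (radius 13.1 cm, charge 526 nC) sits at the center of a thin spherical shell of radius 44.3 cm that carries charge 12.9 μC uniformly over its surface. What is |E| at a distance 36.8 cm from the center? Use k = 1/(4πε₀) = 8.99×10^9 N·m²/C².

Symmetry ⇒ E = E(r) r̂. Gaussian sphere of radius r = 36.8 cm (between the bodies, 13.1 cm < r < 44.3 cm).
Only the inner charge is enclosed; the outer shell contributes nothing inside itself. Q_enc = 526 nC = 5.26×10^-7 C.
Gauss's law: E·4πr² = Q_enc/ε₀.
E = k|Q_enc|/r² = (8.99×10^9)(5.26×10^-7)/(0.368)² = 3.49e4 N/C.

|E| = 3.49e4 V/m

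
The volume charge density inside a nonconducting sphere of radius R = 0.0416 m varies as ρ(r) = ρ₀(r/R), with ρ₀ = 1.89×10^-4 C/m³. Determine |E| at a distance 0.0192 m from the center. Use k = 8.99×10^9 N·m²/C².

|E| = 4.73×10^4 N/C

Use a concentric Gaussian sphere at r = 0.0192 m (r < R).
Integrate the density: Q_enc = 4π ∫₀^r ρ₀(r'/R)^1 r'² dr' = 4πρ₀ r^4/(4·R) = 1.94e-9 C.
By Gauss's law, ∮E·dA = E·4πr² = Q_enc/ε₀.
E = k|Q_enc|/r² = (8.99×10^9)(1.94×10^-9)/(0.0192)² = 4.73×10^4 N/C.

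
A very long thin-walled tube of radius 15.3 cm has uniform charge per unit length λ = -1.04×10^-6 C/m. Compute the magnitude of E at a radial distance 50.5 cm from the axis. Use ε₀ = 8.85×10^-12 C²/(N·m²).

By cylindrical symmetry E is radial; use a coaxial Gaussian cylinder of radius 50.5 cm and length L (r > 15.3 cm).
The full line charge is enclosed: λ_enc = -1.04×10^-6 C/m.
Applying ∮E·dA = Q_enc/ε₀ with the end caps contributing no flux:
E = |λ_enc|/(2πε₀r) = (1.04e-6)/(2π·8.85×10^-12·0.505) = 3.70e4 N/C.

E ≈ 3.70e4 N/C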